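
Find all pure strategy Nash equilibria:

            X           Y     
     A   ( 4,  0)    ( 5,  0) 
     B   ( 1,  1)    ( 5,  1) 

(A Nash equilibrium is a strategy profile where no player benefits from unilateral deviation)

Nash equilibrium: (A, X), (A, Y), (B, Y)

Work:
Best responses:
  P1 vs X: payoffs [4, 1] → best response A (payoff 4)
  P1 vs Y: payoffs [5, 5] → best response A/B (payoff 5)
  P2 vs A: payoffs [0, 0] → best response X/Y (payoff 0)
  P2 vs B: payoffs [1, 1] → best response X/Y (payoff 1)
Mutual best responses: (A,X), (A,Y), (B,Y) → Nash equilibria.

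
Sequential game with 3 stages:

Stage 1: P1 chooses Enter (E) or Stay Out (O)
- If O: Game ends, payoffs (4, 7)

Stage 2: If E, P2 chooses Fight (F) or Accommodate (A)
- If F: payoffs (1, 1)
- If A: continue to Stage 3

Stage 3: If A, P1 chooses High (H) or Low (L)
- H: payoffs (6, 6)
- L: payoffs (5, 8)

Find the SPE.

SPE: (E, A, H); Outcome (6, 6)

Work:
Stage 3: P1 chooses H (6 vs 5)
Stage 2: P2: F->1, A->6 (anticipating H). Choose A
Stage 1: P1: O->4, E->6 (anticipating A, H). Choose E
SPE path: E -> A -> H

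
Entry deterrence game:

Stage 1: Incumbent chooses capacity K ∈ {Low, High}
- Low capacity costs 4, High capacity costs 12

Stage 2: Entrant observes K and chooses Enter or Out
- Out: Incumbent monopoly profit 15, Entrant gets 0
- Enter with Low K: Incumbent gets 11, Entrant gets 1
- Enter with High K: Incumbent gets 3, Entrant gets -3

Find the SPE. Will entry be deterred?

SPE: (Low, Enter|Low, Out|High); Entry not deterred. Incumbent net profit = 7, Entrant gets 1

Work:
After Low K: Entrant enters (1 > 0)
After High K: Entrant stays out (-3 < 0)
Incumbent: Low → 11−4=7, High → 15−12=3
Incumbent chooses Low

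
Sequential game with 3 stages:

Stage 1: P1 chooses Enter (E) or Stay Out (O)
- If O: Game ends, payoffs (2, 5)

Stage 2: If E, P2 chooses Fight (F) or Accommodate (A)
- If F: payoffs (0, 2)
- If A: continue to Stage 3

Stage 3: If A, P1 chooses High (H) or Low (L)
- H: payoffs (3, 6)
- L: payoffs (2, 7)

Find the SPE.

SPE: (E, A, H); Outcome (3, 6)

Work:
Stage 3: P1 chooses H (3 vs 2)
Stage 2: P2: F->2, A->6 (anticipating H). Choose A
Stage 1: P1: O->2, E->3 (anticipating A, H). Choose E
SPE path: E -> A -> H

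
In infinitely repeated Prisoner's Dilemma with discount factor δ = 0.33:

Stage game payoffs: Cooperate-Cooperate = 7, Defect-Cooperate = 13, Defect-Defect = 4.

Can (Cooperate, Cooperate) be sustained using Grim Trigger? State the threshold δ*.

δ* = 0.6667; since δ = 0.33 < 0.6667, cooperation cannot be sustained

Work:
For Grim Trigger:
Cooperate forever: 7/(1-δ)
Defect then punished: 13 + 4·δ/(1-δ)
Need: 7/(1-δ) ≥ 13 + 4·δ/(1-δ)
Solving: δ ≥ (T-R)/(T-P) = (13-7)/(13-4) = 0.6667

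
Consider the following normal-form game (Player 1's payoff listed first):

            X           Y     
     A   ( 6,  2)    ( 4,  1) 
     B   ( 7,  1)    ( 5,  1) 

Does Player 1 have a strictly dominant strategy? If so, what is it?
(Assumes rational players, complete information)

Yes, Player 1's strictly dominant strategy is B

Work:
A strategy strictly dominates another if it gives a strictly higher payoff against every opponent action. Compare each pair of P1's strategies column-by-column:
  A vs B: [6 vs 7, 4 vs 5] → A does not strictly dominate B (column X: 6 ≤ 7)
  B vs A: [7 vs 6, 5 vs 4] → B strictly dominates A
B strictly dominates every other strategy → strictly dominant.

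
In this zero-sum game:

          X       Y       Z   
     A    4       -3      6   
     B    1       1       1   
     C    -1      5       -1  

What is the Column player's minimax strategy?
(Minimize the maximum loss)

Column should play X, value = 4

Work:
Column player minimizes Row's maximum payoff:
Column X: max payoff to Row = 4
Column Y: max payoff to Row = 5
Column Z: max payoff to Row = 6
Minimum is 4, achieved by column X.
Minimax strategy: X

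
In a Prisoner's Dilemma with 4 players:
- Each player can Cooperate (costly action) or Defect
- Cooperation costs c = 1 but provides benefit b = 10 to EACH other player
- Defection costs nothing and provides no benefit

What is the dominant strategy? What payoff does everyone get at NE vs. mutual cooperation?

Dominant: Defect; NE payoff = 0; Coop payoff = 29

Work:
Defect dominates (saves cost c = 1, benefit to others is external)
NE: All defect → everyone gets 0
If all cooperate: each receives (3)×10 - 1 = 29
Social dilemma: 29 > 0 but NE gives 0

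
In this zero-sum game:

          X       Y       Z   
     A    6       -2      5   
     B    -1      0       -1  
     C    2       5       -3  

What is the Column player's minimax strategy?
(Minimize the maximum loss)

Column should play Y or Z (all achieve the minimum), value = 5

Work:
Column player minimizes Row's maximum payoff:
Column X: max payoff to Row = 6
Column Y: max payoff to Row = 5
Column Z: max payoff to Row = 5
Minimum is 5, achieved by columns Y, Z (tied).
Each of Y or Z is a minimax strategy.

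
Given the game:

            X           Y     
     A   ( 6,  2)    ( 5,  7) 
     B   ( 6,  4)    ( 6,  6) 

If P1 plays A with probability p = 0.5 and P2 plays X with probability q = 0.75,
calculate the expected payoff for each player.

E[P1] = 5.875, E[P2] = 3.875

Work:
E[P1] = p·q·π₁(A,X) + p·(1-q)·π₁(A,Y) + (1-p)·q·π₁(B,X) + (1-p)·(1-q)·π₁(B,Y)
= 0.5·0.75·6 + 0.5·0.25·5 + 0.5·0.75·6 + 0.5·0.25·6
= 5.875

E[P2] = 3.875 (similar calculation)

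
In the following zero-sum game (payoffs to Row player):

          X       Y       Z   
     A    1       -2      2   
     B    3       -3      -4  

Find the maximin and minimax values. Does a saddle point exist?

Maximin = -2, Minimax = -2, Saddle: True

Work:
Row minimums: [-2, -4] → maximin = -2
Column maximums: [3, -2, 2] → minimax = -2
Saddle point exists! Game value = -2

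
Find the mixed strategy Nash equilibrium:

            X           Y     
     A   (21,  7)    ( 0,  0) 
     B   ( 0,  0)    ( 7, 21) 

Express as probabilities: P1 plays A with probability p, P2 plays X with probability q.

p = 0.75, q = 0.25

Work:
Find probabilities that make opponent indifferent:
P2 chooses q to make P1 indifferent between A and B
P1 chooses p to make P2 indifferent between X and Y
Mixed NE: P1 plays (A: 0.75, B: 0.25), P2 plays (X: 0.25, Y: 0.75)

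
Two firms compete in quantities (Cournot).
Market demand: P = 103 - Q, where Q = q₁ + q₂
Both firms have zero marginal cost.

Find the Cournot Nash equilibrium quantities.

q₁* = q₂* = 34.33; P* = 34.33

Work:
Profit: π_i = P·q_i = (a - q_i - q_j)·q_i
FOC: ∂π_i/∂q_i = a - 2q_i - q_j = 0
Reaction function: q_i = (103 - q_j)/2
Symmetry: q* = 103/3 = 34.33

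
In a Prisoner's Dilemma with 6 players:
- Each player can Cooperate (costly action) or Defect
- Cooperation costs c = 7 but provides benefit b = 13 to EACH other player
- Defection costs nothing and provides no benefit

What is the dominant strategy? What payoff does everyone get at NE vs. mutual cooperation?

Dominant: Defect; NE payoff = 0; Coop payoff = 58

Work:
Defect dominates (saves cost c = 7, benefit to others is external)
NE: All defect → everyone gets 0
If all cooperate: each receives (5)×13 - 7 = 58
Social dilemma: 58 > 0 but NE gives 0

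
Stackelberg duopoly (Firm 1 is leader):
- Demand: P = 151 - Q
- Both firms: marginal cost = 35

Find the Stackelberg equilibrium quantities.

q₁* (leader) = 58.0, q₂* (follower) = 29.0

Work:
Follower's reaction: q₂ = (a - c - q₁)/2
Leader substitutes: π₁ = q₁·(a - q₁ - (a-c-q₁)/2 - c)
FOC: q₁* = (151 - 35)/2 = 58.00
Then: q₂* = (151 - 35 - 58.0)/2 = 29.00
Leader has first-mover advantage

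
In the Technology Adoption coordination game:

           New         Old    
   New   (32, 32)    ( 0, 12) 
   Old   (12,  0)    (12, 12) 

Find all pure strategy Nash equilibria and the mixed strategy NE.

Pure NE: (New, New) and (Old, Old); Mixed NE: p = 0.375, q = 0.375

Work:
Check pure NE:
(New, New): (32, 32) - no unilateral deviation beneficial
(Old, Old): (12, 12) - no unilateral deviation beneficial
Mixed NE: P1 plays New with p = 0.375, P2 plays New with q = 0.375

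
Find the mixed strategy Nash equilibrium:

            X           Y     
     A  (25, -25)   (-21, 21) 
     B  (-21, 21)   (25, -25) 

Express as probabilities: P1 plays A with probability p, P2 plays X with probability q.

p = 0.5, q = 0.5

Work:
Find probabilities that make opponent indifferent:
P2 chooses q to make P1 indifferent between A and B
P1 chooses p to make P2 indifferent between X and Y
Mixed NE: P1 plays (A: 0.5, B: 0.5), P2 plays (X: 0.5, Y: 0.5)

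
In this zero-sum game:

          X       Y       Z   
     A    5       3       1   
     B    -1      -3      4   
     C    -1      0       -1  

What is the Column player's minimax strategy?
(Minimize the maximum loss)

Column should play Y, value = 3

Work:
Column player minimizes Row's maximum payoff:
Column X: max payoff to Row = 5
Column Y: max payoff to Row = 3
Column Z: max payoff to Row = 4
Minimum is 3, achieved by column Y.
Minimax strategy: Y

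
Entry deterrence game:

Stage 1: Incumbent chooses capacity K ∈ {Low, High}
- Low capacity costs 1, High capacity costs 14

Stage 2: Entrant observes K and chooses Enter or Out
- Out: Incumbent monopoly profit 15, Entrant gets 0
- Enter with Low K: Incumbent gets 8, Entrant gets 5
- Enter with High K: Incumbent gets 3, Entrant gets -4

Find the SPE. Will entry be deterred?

SPE: (Low, Enter|Low, Out|High); Entry not deterred. Incumbent net profit = 7, Entrant gets 5

Work:
After Low K: Entrant enters (5 > 0)
After High K: Entrant stays out (-4 < 0)
Incumbent: Low → 8−1=7, High → 15−14=1
Incumbent chooses Low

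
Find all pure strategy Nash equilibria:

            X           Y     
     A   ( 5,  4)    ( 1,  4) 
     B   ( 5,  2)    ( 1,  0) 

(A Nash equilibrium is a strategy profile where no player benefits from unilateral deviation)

Nash equilibrium: (A, X), (A, Y), (B, X)

Work:
Best responses:
  P1 vs X: payoffs [5, 5] → best response A/B (payoff 5)
  P1 vs Y: payoffs [1, 1] → best response A/B (payoff 1)
  P2 vs A: payoffs [4, 4] → best response X/Y (payoff 4)
  P2 vs B: payoffs [2, 0] → best response X (payoff 2)
Mutual best responses: (A,X), (A,Y), (B,X) → Nash equilibria.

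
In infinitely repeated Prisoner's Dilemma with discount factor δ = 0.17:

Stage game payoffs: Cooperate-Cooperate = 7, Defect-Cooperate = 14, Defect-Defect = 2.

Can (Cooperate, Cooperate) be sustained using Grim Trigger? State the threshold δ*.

δ* = 0.5833; since δ = 0.17 < 0.5833, cooperation cannot be sustained

Work:
For Grim Trigger:
Cooperate forever: 7/(1-δ)
Defect then punished: 14 + 2·δ/(1-δ)
Need: 7/(1-δ) ≥ 14 + 2·δ/(1-δ)
Solving: δ ≥ (T-R)/(T-P) = (14-7)/(14-2) = 0.5833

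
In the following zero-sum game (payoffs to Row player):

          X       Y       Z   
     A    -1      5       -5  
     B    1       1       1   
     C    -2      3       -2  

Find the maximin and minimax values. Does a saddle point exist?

Maximin = 1, Minimax = 1, Saddle: True

Work:
Row minimums: [-5, 1, -2] → maximin = 1
Column maximums: [1, 5, 1] → minimax = 1
Saddle point exists! Game value = 1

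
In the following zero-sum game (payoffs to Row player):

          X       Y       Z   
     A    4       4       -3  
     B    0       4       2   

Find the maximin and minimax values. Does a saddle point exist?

Maximin = 0, Minimax = 2, Saddle: False

Work:
Row minimums: [-3, 0] → maximin = 0
Column maximums: [4, 4, 2] → minimax = 2
No saddle point (maximin ≠ minimax). Mixed strategy needed.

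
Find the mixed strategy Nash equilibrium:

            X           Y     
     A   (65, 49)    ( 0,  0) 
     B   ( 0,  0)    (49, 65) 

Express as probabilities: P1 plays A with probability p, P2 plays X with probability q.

p = 0.5702, q = 0.4298

Work:
Find probabilities that make opponent indifferent:
P2 chooses q to make P1 indifferent between A and B
P1 chooses p to make P2 indifferent between X and Y
Mixed NE: P1 plays (A: 0.5702, B: 0.4298), P2 plays (X: 0.4298, Y: 0.5702)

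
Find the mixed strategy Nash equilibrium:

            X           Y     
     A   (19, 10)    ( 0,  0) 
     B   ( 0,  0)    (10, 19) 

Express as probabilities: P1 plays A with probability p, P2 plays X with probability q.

p = 0.6552, q = 0.3448

Work:
Find probabilities that make opponent indifferent:
P2 chooses q to make P1 indifferent between A and B
P1 chooses p to make P2 indifferent between X and Y
Mixed NE: P1 plays (A: 0.6552, B: 0.3448), P2 plays (X: 0.3448, Y: 0.6552)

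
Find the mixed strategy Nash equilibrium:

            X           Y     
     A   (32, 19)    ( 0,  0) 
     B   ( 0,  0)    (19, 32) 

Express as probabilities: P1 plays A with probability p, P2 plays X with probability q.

p = 0.6275, q = 0.3725

Work:
Find probabilities that make opponent indifferent:
P2 chooses q to make P1 indifferent between A and B
P1 chooses p to make P2 indifferent between X and Y
Mixed NE: P1 plays (A: 0.6275, B: 0.3725), P2 plays (X: 0.3725, Y: 0.6275)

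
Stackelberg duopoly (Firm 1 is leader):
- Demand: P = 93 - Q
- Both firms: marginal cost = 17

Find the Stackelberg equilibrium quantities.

q₁* (leader) = 38.0, q₂* (follower) = 19.0

Work:
Follower's reaction: q₂ = (a - c - q₁)/2
Leader substitutes: π₁ = q₁·(a - q₁ - (a-c-q₁)/2 - c)
FOC: q₁* = (93 - 17)/2 = 38.00
Then: q₂* = (93 - 17 - 38.0)/2 = 19.00
Leader has first-mover advantage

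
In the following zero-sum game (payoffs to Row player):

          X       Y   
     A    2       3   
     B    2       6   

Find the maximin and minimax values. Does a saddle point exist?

Maximin = 2, Minimax = 2, Saddle: True

Work:
Row minimums: [2, 2] → maximin = 2
Column maximums: [2, 6] → minimax = 2
Saddle point exists! Game value = 2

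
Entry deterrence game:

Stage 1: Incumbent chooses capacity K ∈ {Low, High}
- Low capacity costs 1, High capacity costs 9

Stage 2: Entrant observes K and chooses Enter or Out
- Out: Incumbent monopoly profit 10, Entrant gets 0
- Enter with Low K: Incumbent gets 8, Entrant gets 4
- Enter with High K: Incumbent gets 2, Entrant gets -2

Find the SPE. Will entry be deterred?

SPE: (Low, Enter|Low, Out|High); Entry not deterred. Incumbent net profit = 7, Entrant gets 4

Work:
After Low K: Entrant enters (4 > 0)
After High K: Entrant stays out (-2 < 0)
Incumbent: Low → 8−1=7, High → 10−9=1
Incumbent chooses Low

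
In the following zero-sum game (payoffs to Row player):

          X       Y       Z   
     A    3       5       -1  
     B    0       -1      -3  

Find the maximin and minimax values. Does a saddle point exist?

Maximin = -1, Minimax = -1, Saddle: True

Work:
Row minimums: [-1, -3] → maximin = -1
Column maximums: [3, 5, -1] → minimax = -1
Saddle point exists! Game value = -1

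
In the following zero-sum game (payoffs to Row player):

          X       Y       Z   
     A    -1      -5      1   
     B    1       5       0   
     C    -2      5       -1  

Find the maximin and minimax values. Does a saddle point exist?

Maximin = 0, Minimax = 1, Saddle: False

Work:
Row minimums: [-5, 0, -2] → maximin = 0
Column maximums: [1, 5, 1] → minimax = 1
No saddle point (maximin ≠ minimax). Mixed strategy needed.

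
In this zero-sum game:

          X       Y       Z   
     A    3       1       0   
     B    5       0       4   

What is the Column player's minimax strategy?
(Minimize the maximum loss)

Column should play Y, value = 1

Work:
Column player minimizes Row's maximum payoff:
Column X: max payoff to Row = 5
Column Y: max payoff to Row = 1
Column Z: max payoff to Row = 4
Minimum is 1, achieved by column Y.
Minimax strategy: Y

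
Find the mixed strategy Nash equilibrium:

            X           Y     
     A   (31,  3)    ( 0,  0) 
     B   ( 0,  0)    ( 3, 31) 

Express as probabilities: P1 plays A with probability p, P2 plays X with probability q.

p = 0.9118, q = 0.0882

Work:
Find probabilities that make opponent indifferent:
P2 chooses q to make P1 indifferent between A and B
P1 chooses p to make P2 indifferent between X and Y
Mixed NE: P1 plays (A: 0.9118, B: 0.0882), P2 plays (X: 0.0882, Y: 0.9118)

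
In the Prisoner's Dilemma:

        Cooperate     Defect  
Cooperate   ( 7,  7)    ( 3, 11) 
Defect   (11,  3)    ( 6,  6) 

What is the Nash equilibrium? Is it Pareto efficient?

(Defect, Defect) is NE; not Pareto efficient

Work:
Defect dominates Cooperate for both players:
If P2 cooperates: Defect (11) > Cooperate (7)
If P2 defects: Defect (6) > Cooperate (3)
NE: (Defect, Defect) with payoff (6, 6)
But (Cooperate, Cooperate) = (7, 7) Pareto dominates (6, 6)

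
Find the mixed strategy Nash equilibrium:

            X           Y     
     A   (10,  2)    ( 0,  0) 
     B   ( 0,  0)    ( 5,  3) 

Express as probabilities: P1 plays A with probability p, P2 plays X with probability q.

p = 0.6, q = 0.3333

Work:
Find probabilities that make opponent indifferent:
P2 chooses q to make P1 indifferent between A and B
P1 chooses p to make P2 indifferent between X and Y
Mixed NE: P1 plays (A: 0.6, B: 0.4), P2 plays (X: 0.3333, Y: 0.6667)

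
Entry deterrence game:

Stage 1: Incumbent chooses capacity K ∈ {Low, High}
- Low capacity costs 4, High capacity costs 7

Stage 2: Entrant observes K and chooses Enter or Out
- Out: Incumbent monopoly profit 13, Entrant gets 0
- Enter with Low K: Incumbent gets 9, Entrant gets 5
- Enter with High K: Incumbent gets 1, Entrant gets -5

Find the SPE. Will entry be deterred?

SPE: (High, Enter|Low, Out|High); Entry deterred. Incumbent net profit = 6

Work:
After Low K: Entrant enters (5 > 0)
After High K: Entrant stays out (-5 < 0)
Incumbent: Low → 9−4=5, High → 13−7=6
Incumbent chooses High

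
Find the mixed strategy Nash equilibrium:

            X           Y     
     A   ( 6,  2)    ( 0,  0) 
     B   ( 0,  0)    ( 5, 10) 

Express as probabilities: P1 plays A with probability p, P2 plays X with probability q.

p = 0.8333, q = 0.4545

Work:
Find probabilities that make opponent indifferent:
P2 chooses q to make P1 indifferent between A and B
P1 chooses p to make P2 indifferent between X and Y
Mixed NE: P1 plays (A: 0.8333, B: 0.1667), P2 plays (X: 0.4545, Y: 0.5455)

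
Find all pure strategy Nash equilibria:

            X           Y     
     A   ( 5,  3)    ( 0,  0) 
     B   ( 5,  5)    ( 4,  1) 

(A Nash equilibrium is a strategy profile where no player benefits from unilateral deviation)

Nash equilibrium: (A, X), (B, X)

Work:
Best responses:
  P1 vs X: payoffs [5, 5] → best response A/B (payoff 5)
  P1 vs Y: payoffs [0, 4] → best response B (payoff 4)
  P2 vs A: payoffs [3, 0] → best response X (payoff 3)
  P2 vs B: payoffs [5, 1] → best response X (payoff 5)
Mutual best responses: (A,X), (B,X) → Nash equilibria.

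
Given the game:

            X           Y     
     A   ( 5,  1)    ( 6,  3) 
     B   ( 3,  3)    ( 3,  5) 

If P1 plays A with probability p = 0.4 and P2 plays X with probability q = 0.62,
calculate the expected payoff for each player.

E[P1] = 3.952, E[P2] = 2.96

Work:
E[P1] = p·q·π₁(A,X) + p·(1-q)·π₁(A,Y) + (1-p)·q·π₁(B,X) + (1-p)·(1-q)·π₁(B,Y)
= 0.4·0.62·5 + 0.4·0.38·6 + 0.6·0.62·3 + 0.6·0.38·3
= 3.952

E[P2] = 2.96 (similar calculation)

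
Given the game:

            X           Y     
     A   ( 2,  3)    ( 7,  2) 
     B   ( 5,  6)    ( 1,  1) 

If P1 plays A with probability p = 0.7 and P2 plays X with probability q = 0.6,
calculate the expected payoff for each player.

E[P1] = 3.82, E[P2] = 3.02

Work:
E[P1] = p·q·π₁(A,X) + p·(1-q)·π₁(A,Y) + (1-p)·q·π₁(B,X) + (1-p)·(1-q)·π₁(B,Y)
= 0.7·0.6·2 + 0.7·0.4·7 + 0.3·0.6·5 + 0.3·0.4·1
= 3.82

E[P2] = 3.02 (similar calculation)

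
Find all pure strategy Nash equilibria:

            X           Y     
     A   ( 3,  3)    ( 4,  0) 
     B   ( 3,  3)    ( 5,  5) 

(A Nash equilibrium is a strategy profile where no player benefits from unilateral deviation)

Nash equilibrium: (A, X), (B, Y)

Work:
Best responses:
  P1 vs X: payoffs [3, 3] → best response A/B (payoff 3)
  P1 vs Y: payoffs [4, 5] → best response B (payoff 5)
  P2 vs A: payoffs [3, 0] → best response X (payoff 3)
  P2 vs B: payoffs [3, 5] → best response Y (payoff 5)
Mutual best responses: (A,X), (B,Y) → Nash equilibria.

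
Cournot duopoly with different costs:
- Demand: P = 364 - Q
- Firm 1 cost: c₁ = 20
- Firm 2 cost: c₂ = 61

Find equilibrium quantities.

q₁* = 128.33, q₂* = 87.33

Work:
Reaction: q₁ = (364 - 20 - q₂)/2
Reaction: q₂ = (364 - 61 - q₁)/2
Solve simultaneously:
q₁* = (364 - 2×20 + 61)/3 = 128.33
q₂* = (364 - 2×61 + 20)/3 = 87.33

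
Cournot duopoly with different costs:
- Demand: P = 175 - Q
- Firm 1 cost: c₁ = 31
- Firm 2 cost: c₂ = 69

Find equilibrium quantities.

q₁* = 60.67, q₂* = 22.67

Work:
Reaction: q₁ = (175 - 31 - q₂)/2
Reaction: q₂ = (175 - 69 - q₁)/2
Solve simultaneously:
q₁* = (175 - 2×31 + 69)/3 = 60.67
q₂* = (175 - 2×69 + 31)/3 = 22.67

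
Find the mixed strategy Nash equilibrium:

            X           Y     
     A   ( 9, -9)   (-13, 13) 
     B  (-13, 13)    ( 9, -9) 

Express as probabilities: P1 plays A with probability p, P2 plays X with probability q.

p = 0.5, q = 0.5

Work:
Find probabilities that make opponent indifferent:
P2 chooses q to make P1 indifferent between A and B
P1 chooses p to make P2 indifferent between X and Y
Mixed NE: P1 plays (A: 0.5, B: 0.5), P2 plays (X: 0.5, Y: 0.5)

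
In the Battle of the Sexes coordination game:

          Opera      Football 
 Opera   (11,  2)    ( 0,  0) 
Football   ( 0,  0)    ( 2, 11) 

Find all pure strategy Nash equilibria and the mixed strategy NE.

Pure NE: (Opera, Opera) and (Football, Football); Mixed NE: p = 0.8462, q = 0.1538

Work:
Check pure NE:
(Opera, Opera): (11, 2) - no unilateral deviation beneficial
(Football, Football): (2, 11) - no unilateral deviation beneficial
Mixed NE: P1 plays Opera with p = 0.8462, P2 plays Opera with q = 0.1538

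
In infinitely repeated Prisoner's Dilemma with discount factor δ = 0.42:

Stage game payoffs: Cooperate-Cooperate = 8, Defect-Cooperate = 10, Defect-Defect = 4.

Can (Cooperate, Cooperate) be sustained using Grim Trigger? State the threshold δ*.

δ* = 0.3333; since δ = 0.42 ≥ 0.3333, cooperation can be sustained

Work:
For Grim Trigger:
Cooperate forever: 8/(1-δ)
Defect then punished: 10 + 4·δ/(1-δ)
Need: 8/(1-δ) ≥ 10 + 4·δ/(1-δ)
Solving: δ ≥ (T-R)/(T-P) = (10-8)/(10-4) = 0.3333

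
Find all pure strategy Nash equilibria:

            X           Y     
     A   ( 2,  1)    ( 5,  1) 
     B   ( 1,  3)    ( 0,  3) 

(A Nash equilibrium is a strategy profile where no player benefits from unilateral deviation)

Nash equilibrium: (A, X), (A, Y)

Work:
Best responses:
  P1 vs X: payoffs [2, 1] → best response A (payoff 2)
  P1 vs Y: payoffs [5, 0] → best response A (payoff 5)
  P2 vs A: payoffs [1, 1] → best response X/Y (payoff 1)
  P2 vs B: payoffs [3, 3] → best response X/Y (payoff 3)
Mutual best responses: (A,X), (A,Y) → Nash equilibria.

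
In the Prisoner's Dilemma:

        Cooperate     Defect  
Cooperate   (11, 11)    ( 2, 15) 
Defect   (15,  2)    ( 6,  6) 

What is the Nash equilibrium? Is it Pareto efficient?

(Defect, Defect) is NE; not Pareto efficient

Work:
Defect dominates Cooperate for both players:
If P2 cooperates: Defect (15) > Cooperate (11)
If P2 defects: Defect (6) > Cooperate (2)
NE: (Defect, Defect) with payoff (6, 6)
But (Cooperate, Cooperate) = (11, 11) Pareto dominates (6, 6)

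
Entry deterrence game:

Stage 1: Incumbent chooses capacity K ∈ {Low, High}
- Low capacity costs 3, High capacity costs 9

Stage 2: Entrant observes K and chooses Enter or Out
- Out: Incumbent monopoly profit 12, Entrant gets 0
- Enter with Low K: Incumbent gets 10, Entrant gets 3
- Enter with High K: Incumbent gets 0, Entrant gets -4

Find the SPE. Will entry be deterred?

SPE: (Low, Enter|Low, Out|High); Entry not deterred. Incumbent net profit = 7, Entrant gets 3

Work:
After Low K: Entrant enters (3 > 0)
After High K: Entrant stays out (-4 < 0)
Incumbent: Low → 10−3=7, High → 12−9=3
Incumbent chooses Low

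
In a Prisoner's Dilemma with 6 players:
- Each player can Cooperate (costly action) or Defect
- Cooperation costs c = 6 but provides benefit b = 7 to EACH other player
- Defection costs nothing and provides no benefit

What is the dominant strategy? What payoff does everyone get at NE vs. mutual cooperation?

Dominant: Defect; NE payoff = 0; Coop payoff = 29

Work:
Defect dominates (saves cost c = 6, benefit to others is external)
NE: All defect → everyone gets 0
If all cooperate: each receives (5)×7 - 6 = 29
Social dilemma: 29 > 0 but NE gives 0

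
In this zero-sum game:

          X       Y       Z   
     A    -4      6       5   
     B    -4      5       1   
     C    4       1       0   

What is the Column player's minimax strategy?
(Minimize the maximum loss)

Column should play X, value = 4

Work:
Column player minimizes Row's maximum payoff:
Column X: max payoff to Row = 4
Column Y: max payoff to Row = 6
Column Z: max payoff to Row = 5
Minimum is 4, achieved by column X.
Minimax strategy: X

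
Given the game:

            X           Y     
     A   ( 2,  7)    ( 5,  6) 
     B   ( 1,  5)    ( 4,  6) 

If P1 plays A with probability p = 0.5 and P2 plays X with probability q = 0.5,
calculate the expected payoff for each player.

E[P1] = 3.0, E[P2] = 6.0

Work:
E[P1] = p·q·π₁(A,X) + p·(1-q)·π₁(A,Y) + (1-p)·q·π₁(B,X) + (1-p)·(1-q)·π₁(B,Y)
= 0.5·0.5·2 + 0.5·0.5·5 + 0.5·0.5·1 + 0.5·0.5·4
= 3.0

E[P2] = 6.0 (similar calculation)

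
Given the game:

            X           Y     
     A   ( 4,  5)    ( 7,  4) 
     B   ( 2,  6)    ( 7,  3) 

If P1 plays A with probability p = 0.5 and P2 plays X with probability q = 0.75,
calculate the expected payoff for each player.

E[P1] = 4.0, E[P2] = 5.0

Work:
E[P1] = p·q·π₁(A,X) + p·(1-q)·π₁(A,Y) + (1-p)·q·π₁(B,X) + (1-p)·(1-q)·π₁(B,Y)
= 0.5·0.75·4 + 0.5·0.25·7 + 0.5·0.75·2 + 0.5·0.25·7
= 4.0

E[P2] = 5.0 (similar calculation)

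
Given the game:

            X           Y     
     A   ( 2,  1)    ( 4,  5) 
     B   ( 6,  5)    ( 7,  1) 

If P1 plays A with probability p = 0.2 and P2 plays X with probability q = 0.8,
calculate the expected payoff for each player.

E[P1] = 5.44, E[P2] = 3.72

Work:
E[P1] = p·q·π₁(A,X) + p·(1-q)·π₁(A,Y) + (1-p)·q·π₁(B,X) + (1-p)·(1-q)·π₁(B,Y)
= 0.2·0.8·2 + 0.2·0.2·4 + 0.8·0.8·6 + 0.8·0.2·7
= 5.44

E[P2] = 3.72 (similar calculation)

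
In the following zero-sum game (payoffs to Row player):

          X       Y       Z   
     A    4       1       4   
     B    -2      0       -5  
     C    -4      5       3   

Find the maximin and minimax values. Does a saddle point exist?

Maximin = 1, Minimax = 4, Saddle: False

Work:
Row minimums: [1, -5, -4] → maximin = 1
Column maximums: [4, 5, 4] → minimax = 4
No saddle point (maximin ≠ minimax). Mixed strategy needed.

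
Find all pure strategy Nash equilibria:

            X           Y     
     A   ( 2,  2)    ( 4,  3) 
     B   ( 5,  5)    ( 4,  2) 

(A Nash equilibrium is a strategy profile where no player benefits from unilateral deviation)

Nash equilibrium: (A, Y), (B, X)

Work:
Best responses:
  P1 vs X: payoffs [2, 5] → best response B (payoff 5)
  P1 vs Y: payoffs [4, 4] → best response A/B (payoff 4)
  P2 vs A: payoffs [2, 3] → best response Y (payoff 3)
  P2 vs B: payoffs [5, 2] → best response X (payoff 5)
Mutual best responses: (A,Y), (B,X) → Nash equilibria.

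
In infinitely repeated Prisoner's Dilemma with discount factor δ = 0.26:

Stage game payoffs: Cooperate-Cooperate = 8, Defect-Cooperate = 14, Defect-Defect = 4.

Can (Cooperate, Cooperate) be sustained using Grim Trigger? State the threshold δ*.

δ* = 0.6; since δ = 0.26 < 0.6, cooperation cannot be sustained

Work:
For Grim Trigger:
Cooperate forever: 8/(1-δ)
Defect then punished: 14 + 4·δ/(1-δ)
Need: 8/(1-δ) ≥ 14 + 4·δ/(1-δ)
Solving: δ ≥ (T-R)/(T-P) = (14-8)/(14-4) = 0.6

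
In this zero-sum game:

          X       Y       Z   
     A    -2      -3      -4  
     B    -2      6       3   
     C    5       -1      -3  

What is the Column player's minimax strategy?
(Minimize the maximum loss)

Column should play Z, value = 3

Work:
Column player minimizes Row's maximum payoff:
Column X: max payoff to Row = 5
Column Y: max payoff to Row = 6
Column Z: max payoff to Row = 3
Minimum is 3, achieved by column Z.
Minimax strategy: Z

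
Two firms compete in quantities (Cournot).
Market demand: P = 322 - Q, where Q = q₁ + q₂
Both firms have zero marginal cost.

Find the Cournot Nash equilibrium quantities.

q₁* = q₂* = 107.33; P* = 107.33

Work:
Profit: π_i = P·q_i = (a - q_i - q_j)·q_i
FOC: ∂π_i/∂q_i = a - 2q_i - q_j = 0
Reaction function: q_i = (322 - q_j)/2
Symmetry: q* = 322/3 = 107.33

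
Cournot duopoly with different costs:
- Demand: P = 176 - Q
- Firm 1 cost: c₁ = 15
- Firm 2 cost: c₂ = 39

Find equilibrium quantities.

q₁* = 61.67, q₂* = 37.67

Work:
Reaction: q₁ = (176 - 15 - q₂)/2
Reaction: q₂ = (176 - 39 - q₁)/2
Solve simultaneously:
q₁* = (176 - 2×15 + 39)/3 = 61.67
q₂* = (176 - 2×39 + 15)/3 = 37.67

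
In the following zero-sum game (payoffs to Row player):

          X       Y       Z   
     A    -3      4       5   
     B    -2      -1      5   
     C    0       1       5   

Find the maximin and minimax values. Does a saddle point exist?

Maximin = 0, Minimax = 0, Saddle: True

Work:
Row minimums: [-3, -2, 0] → maximin = 0
Column maximums: [0, 4, 5] → minimax = 0
Saddle point exists! Game value = 0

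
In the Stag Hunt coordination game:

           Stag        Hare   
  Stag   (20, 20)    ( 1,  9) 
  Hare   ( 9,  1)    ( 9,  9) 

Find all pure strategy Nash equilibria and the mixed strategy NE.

Pure NE: (Stag, Stag) and (Hare, Hare); Mixed NE: p = 0.4211, q = 0.4211

Work:
Check pure NE:
(Stag, Stag): (20, 20) - no unilateral deviation beneficial
(Hare, Hare): (9, 9) - no unilateral deviation beneficial
Mixed NE: P1 plays Stag with p = 0.4211, P2 plays Stag with q = 0.4211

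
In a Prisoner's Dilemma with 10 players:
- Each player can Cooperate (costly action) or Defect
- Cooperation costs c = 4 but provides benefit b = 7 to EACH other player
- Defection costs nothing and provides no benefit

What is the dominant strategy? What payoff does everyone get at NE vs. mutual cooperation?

Dominant: Defect; NE payoff = 0; Coop payoff = 59

Work:
Defect dominates (saves cost c = 4, benefit to others is external)
NE: All defect → everyone gets 0
If all cooperate: each receives (9)×7 - 4 = 59
Social dilemma: 59 > 0 but NE gives 0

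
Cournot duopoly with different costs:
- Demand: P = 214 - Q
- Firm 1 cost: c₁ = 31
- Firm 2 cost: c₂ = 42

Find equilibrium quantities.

q₁* = 64.67, q₂* = 53.67

Work:
Reaction: q₁ = (214 - 31 - q₂)/2
Reaction: q₂ = (214 - 42 - q₁)/2
Solve simultaneously:
q₁* = (214 - 2×31 + 42)/3 = 64.67
q₂* = (214 - 2×42 + 31)/3 = 53.67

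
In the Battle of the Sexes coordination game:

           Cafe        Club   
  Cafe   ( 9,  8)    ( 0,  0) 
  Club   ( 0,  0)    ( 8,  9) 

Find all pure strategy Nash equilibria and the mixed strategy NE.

Pure NE: (Cafe, Cafe) and (Club, Club); Mixed NE: p = 0.5294, q = 0.4706

Work:
Check pure NE:
(Cafe, Cafe): (9, 8) - no unilateral deviation beneficial
(Club, Club): (8, 9) - no unilateral deviation beneficial
Mixed NE: P1 plays Cafe with p = 0.5294, P2 plays Cafe with q = 0.4706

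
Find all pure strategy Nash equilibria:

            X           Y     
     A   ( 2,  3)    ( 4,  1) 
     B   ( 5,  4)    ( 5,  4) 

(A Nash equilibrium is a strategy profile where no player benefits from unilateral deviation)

Nash equilibrium: (B, X), (B, Y)

Work:
Best responses:
  P1 vs X: payoffs [2, 5] → best response B (payoff 5)
  P1 vs Y: payoffs [4, 5] → best response B (payoff 5)
  P2 vs A: payoffs [3, 1] → best response X (payoff 3)
  P2 vs B: payoffs [4, 4] → best response X/Y (payoff 4)
Mutual best responses: (B,X), (B,Y) → Nash equilibria.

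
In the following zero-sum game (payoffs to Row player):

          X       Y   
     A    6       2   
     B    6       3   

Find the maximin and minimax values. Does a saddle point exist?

Maximin = 3, Minimax = 3, Saddle: True

Work:
Row minimums: [2, 3] → maximin = 3
Column maximums: [6, 3] → minimax = 3
Saddle point exists! Game value = 3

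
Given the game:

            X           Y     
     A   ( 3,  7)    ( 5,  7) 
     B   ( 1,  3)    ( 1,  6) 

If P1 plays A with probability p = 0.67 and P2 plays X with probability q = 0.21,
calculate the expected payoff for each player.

E[P1] = 3.3986, E[P2] = 6.4621

Work:
E[P1] = p·q·π₁(A,X) + p·(1-q)·π₁(A,Y) + (1-p)·q·π₁(B,X) + (1-p)·(1-q)·π₁(B,Y)
= 0.67·0.21·3 + 0.67·0.79·5 + 0.33·0.21·1 + 0.33·0.79·1
= 3.3986

E[P2] = 6.4621 (similar calculation)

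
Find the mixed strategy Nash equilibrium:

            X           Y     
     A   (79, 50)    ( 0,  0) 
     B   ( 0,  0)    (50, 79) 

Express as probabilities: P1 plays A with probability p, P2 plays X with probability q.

p = 0.6124, q = 0.3876

Work:
Find probabilities that make opponent indifferent:
P2 chooses q to make P1 indifferent between A and B
P1 chooses p to make P2 indifferent between X and Y
Mixed NE: P1 plays (A: 0.6124, B: 0.3876), P2 plays (X: 0.3876, Y: 0.6124)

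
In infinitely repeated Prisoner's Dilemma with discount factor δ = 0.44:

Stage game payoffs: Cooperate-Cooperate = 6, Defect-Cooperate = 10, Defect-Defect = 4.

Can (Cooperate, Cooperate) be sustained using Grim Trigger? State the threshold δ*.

δ* = 0.6667; since δ = 0.44 < 0.6667, cooperation cannot be sustained

Work:
For Grim Trigger:
Cooperate forever: 6/(1-δ)
Defect then punished: 10 + 4·δ/(1-δ)
Need: 6/(1-δ) ≥ 10 + 4·δ/(1-δ)
Solving: δ ≥ (T-R)/(T-P) = (10-6)/(10-4) = 0.6667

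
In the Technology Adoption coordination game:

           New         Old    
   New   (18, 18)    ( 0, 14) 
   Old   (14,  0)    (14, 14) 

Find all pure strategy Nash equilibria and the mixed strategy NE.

Pure NE: (New, New) and (Old, Old); Mixed NE: p = 0.7778, q = 0.7778

Work:
Check pure NE:
(New, New): (18, 18) - no unilateral deviation beneficial
(Old, Old): (14, 14) - no unilateral deviation beneficial
Mixed NE: P1 plays New with p = 0.7778, P2 plays New with q = 0.7778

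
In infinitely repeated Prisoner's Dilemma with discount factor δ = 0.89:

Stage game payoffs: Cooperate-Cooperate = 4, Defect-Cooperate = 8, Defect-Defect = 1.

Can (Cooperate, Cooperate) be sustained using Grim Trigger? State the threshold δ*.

δ* = 0.5714; since δ = 0.89 ≥ 0.5714, cooperation can be sustained

Work:
For Grim Trigger:
Cooperate forever: 4/(1-δ)
Defect then punished: 8 + 1·δ/(1-δ)
Need: 4/(1-δ) ≥ 8 + 1·δ/(1-δ)
Solving: δ ≥ (T-R)/(T-P) = (8-4)/(8-1) = 0.5714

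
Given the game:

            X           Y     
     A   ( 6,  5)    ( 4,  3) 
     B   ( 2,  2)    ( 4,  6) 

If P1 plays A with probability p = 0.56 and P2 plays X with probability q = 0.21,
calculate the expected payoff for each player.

E[P1] = 4.0504, E[P2] = 4.1856

Work:
E[P1] = p·q·π₁(A,X) + p·(1-q)·π₁(A,Y) + (1-p)·q·π₁(B,X) + (1-p)·(1-q)·π₁(B,Y)
= 0.56·0.21·6 + 0.56·0.79·4 + 0.44·0.21·2 + 0.44·0.79·4
= 4.0504

E[P2] = 4.1856 (similar calculation)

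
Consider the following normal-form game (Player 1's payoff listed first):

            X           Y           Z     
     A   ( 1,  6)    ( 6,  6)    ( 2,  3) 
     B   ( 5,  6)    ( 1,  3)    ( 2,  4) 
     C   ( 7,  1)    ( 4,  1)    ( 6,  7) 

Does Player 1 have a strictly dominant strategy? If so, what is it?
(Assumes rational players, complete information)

No strictly dominant strategy exists for Player 1

Work:
A strategy strictly dominates another if it gives a strictly higher payoff against every opponent action. Compare each pair of P1's strategies column-by-column:
  A vs B: [1 vs 5, 6 vs 1, 2 vs 2] → A does not strictly dominate B (column X: 1 ≤ 5)
  A vs C: [1 vs 7, 6 vs 4, 2 vs 6] → A does not strictly dominate C (column X: 1 ≤ 7)
  B vs A: [5 vs 1, 1 vs 6, 2 vs 2] → B does not strictly dominate A (column Y: 1 ≤ 6)
  B vs C: [5 vs 7, 1 vs 4, 2 vs 6] → B does not strictly dominate C (column X: 5 ≤ 7)
  C vs A: [7 vs 1, 4 vs 6, 6 vs 2] → C does not strictly dominate A (column Y: 4 ≤ 6)
  C vs B: [7 vs 5, 4 vs 1, 6 vs 2] → C strictly dominates B
No single strategy strictly dominates all others → no strictly dominant strategy.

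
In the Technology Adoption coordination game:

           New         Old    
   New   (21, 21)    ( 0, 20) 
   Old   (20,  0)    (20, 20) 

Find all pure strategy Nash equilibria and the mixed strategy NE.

Pure NE: (New, New) and (Old, Old); Mixed NE: p = 0.9524, q = 0.9524

Work:
Check pure NE:
(New, New): (21, 21) - no unilateral deviation beneficial
(Old, Old): (20, 20) - no unilateral deviation beneficial
Mixed NE: P1 plays New with p = 0.9524, P2 plays New with q = 0.9524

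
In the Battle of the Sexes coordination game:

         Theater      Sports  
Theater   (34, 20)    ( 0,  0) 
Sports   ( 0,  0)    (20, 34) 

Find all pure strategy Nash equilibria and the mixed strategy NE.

Pure NE: (Theater, Theater) and (Sports, Sports); Mixed NE: p = 0.6296, q = 0.3704

Work:
Check pure NE:
(Theater, Theater): (34, 20) - no unilateral deviation beneficial
(Sports, Sports): (20, 34) - no unilateral deviation beneficial
Mixed NE: P1 plays Theater with p = 0.6296, P2 plays Theater with q = 0.3704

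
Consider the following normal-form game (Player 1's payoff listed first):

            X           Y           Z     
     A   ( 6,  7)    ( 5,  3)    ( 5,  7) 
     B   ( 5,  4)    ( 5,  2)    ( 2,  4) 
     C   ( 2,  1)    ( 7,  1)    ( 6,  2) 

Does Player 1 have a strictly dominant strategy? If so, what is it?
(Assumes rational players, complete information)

No strictly dominant strategy exists for Player 1

Work:
A strategy strictly dominates another if it gives a strictly higher payoff against every opponent action. Compare each pair of P1's strategies column-by-column:
  A vs B: [6 vs 5, 5 vs 5, 5 vs 2] → A does not strictly dominate B (column Y: 5 ≤ 5)
  A vs C: [6 vs 2, 5 vs 7, 5 vs 6] → A does not strictly dominate C (column Y: 5 ≤ 7)
  B vs A: [5 vs 6, 5 vs 5, 2 vs 5] → B does not strictly dominate A (column X: 5 ≤ 6)
  B vs C: [5 vs 2, 5 vs 7, 2 vs 6] → B does not strictly dominate C (column Y: 5 ≤ 7)
  C vs A: [2 vs 6, 7 vs 5, 6 vs 5] → C does not strictly dominate A (column X: 2 ≤ 6)
  C vs B: [2 vs 5, 7 vs 5, 6 vs 2] → C does not strictly dominate B (column X: 2 ≤ 5)
No single strategy strictly dominates all others → no strictly dominant strategy.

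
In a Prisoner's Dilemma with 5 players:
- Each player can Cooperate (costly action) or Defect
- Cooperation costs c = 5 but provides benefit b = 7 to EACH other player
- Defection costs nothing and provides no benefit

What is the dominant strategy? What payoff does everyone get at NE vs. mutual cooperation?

Dominant: Defect; NE payoff = 0; Coop payoff = 23

Work:
Defect dominates (saves cost c = 5, benefit to others is external)
NE: All defect → everyone gets 0
If all cooperate: each receives (4)×7 - 5 = 23
Social dilemma: 23 > 0 but NE gives 0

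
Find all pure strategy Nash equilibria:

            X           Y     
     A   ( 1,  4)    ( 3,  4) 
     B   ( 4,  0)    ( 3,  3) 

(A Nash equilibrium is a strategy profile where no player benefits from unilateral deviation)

Nash equilibrium: (A, Y), (B, Y)

Work:
Best responses:
  P1 vs X: payoffs [1, 4] → best response B (payoff 4)
  P1 vs Y: payoffs [3, 3] → best response A/B (payoff 3)
  P2 vs A: payoffs [4, 4] → best response X/Y (payoff 4)
  P2 vs B: payoffs [0, 3] → best response Y (payoff 3)
Mutual best responses: (A,Y), (B,Y) → Nash equilibria.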